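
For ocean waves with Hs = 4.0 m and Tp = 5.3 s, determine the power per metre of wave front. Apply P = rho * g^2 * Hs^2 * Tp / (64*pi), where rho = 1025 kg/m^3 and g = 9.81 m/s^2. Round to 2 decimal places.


Apply wave power formula:
  g^2 = 9.81^2 = 96.2361
  Hs^2 = 4.0^2 = 16.0
  Numerator = rho * g^2 * Hs^2 * Tp = 1025 * 96.2361 * 16.0 * 5.3 = 8364841.81
  Denominator = 64 * pi = 201.0619
  P = 8364841.81 / 201.0619 = 41603.31 W/m

41603.31


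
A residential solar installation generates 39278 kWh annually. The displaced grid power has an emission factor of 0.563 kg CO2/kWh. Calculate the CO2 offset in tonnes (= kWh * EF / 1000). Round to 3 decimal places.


CO2 offset in kg = generation * emission_factor
CO2 offset = 39278 * 0.563 = 22113.51 kg
Convert to tonnes:
  CO2 offset = 22113.51 / 1000 = 22.114 tonnes

22.114


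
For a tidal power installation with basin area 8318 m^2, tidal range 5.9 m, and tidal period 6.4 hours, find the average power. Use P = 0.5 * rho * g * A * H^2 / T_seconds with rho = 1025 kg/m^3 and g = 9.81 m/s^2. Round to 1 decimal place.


Convert period to seconds: T = 6.4 * 3600 = 23040.0 s
H^2 = 5.9^2 = 34.81
P = 0.5 * rho * g * A * H^2 / T
P = 0.5 * 1025 * 9.81 * 8318 * 34.81 / 23040.0
P = 63183.5 W

63183.5


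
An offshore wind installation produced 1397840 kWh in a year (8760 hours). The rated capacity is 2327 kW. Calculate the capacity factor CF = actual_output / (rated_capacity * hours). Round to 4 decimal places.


Capacity factor = actual output / maximum possible output
Maximum possible = rated * hours = 2327 * 8760 = 20384520 kWh
CF = 1397840 / 20384520
CF = 0.0686

0.0686


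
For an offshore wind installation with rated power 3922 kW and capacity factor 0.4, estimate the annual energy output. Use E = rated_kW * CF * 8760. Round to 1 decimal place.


Annual energy = rated_kW * capacity_factor * hours_per_year
Given: P_rated = 3922 kW, CF = 0.4, hours = 8760
E = 3922 * 0.4 * 8760
E = 13742688.0 kWh

13742688.0


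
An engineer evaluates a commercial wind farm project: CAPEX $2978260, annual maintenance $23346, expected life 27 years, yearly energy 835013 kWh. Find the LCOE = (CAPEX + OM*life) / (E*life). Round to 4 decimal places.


Total cost = CAPEX + OM * lifetime = 2978260 + 23346 * 27 = 2978260 + 630342 = 3608602
Total generation = annual * lifetime = 835013 * 27 = 22545351 kWh
LCOE = 3608602 / 22545351
LCOE = 0.1601 $/kWh

0.1601


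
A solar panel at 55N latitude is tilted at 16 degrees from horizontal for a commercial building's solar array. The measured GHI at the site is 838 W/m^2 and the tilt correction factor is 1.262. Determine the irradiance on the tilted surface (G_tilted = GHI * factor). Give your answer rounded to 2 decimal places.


Identify the given values:
  GHI = 838 W/m^2, tilt correction factor = 1.262
Apply the formula G_tilted = GHI * factor:
  G_tilted = 838 * 1.262
  G_tilted = 1057.56 W/m^2

1057.56


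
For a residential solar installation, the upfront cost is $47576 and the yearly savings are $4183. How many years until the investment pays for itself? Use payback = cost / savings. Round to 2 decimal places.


Simple payback period = initial cost / annual savings
Payback = 47576 / 4183
Payback = 11.37 years

11.37


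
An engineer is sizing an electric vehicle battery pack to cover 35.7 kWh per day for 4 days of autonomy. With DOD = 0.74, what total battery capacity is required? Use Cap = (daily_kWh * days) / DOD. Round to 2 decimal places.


Total energy needed = daily * days = 35.7 * 4 = 142.8 kWh
Account for depth of discharge:
  Cap = total_energy / DOD = 142.8 / 0.74
  Cap = 192.97 kWh

192.97


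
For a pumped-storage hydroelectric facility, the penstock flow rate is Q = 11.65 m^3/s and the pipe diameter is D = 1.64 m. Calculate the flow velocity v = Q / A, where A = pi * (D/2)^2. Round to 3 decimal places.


Compute pipe cross-sectional area:
  A = pi * (D/2)^2 = pi * (1.64/2)^2 = 2.1124 m^2
Calculate velocity:
  v = Q / A = 11.65 / 2.1124
  v = 5.515 m/s

5.515


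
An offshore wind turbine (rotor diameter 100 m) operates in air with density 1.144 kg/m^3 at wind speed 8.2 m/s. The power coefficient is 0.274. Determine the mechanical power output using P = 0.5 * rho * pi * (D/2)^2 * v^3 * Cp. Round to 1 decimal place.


Step 1 -- Compute swept area:
  A = pi * (D/2)^2 = pi * (100/2)^2 = 7853.98 m^2
Step 2 -- Apply wind power equation:
  P = 0.5 * rho * A * v^3 * Cp
  v^3 = 8.2^3 = 551.368
  P = 0.5 * 1.144 * 7853.98 * 551.368 * 0.274
  P = 678700.3 W

678700.3


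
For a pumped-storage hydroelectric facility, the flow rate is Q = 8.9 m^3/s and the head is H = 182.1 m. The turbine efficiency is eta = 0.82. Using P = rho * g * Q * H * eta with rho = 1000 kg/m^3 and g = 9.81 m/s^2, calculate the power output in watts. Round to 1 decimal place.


Apply the hydropower formula P = rho * g * Q * H * eta
rho * g = 1000 * 9.81 = 9810.0
P = 9810.0 * 8.9 * 182.1 * 0.82
P = 13037154.5 W

13037154.5


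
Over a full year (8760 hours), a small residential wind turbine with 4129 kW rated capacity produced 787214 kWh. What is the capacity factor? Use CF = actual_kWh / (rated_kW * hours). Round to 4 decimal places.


Capacity factor = actual output / maximum possible output
Maximum possible = rated * hours = 4129 * 8760 = 36170040 kWh
CF = 787214 / 36170040
CF = 0.0218

0.0218


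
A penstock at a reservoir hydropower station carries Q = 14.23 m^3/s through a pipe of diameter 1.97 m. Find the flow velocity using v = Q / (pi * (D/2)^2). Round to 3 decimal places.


Compute pipe cross-sectional area:
  A = pi * (D/2)^2 = pi * (1.97/2)^2 = 3.0481 m^2
Calculate velocity:
  v = Q / A = 14.23 / 3.0481
  v = 4.669 m/s

4.669


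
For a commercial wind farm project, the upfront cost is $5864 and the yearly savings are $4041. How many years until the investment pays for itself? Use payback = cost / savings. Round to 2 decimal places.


Simple payback period = initial cost / annual savings
Payback = 5864 / 4041
Payback = 1.45 years

1.45


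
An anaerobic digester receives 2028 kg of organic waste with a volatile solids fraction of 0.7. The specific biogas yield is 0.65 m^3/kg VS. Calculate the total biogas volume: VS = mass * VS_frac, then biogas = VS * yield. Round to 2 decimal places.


Compute volatile solids:
  VS = mass * VS_fraction = 2028 * 0.7 = 1419.6 kg
Calculate biogas volume:
  Biogas = VS * specific_yield = 1419.6 * 0.65
  Biogas = 922.74 m^3

922.74


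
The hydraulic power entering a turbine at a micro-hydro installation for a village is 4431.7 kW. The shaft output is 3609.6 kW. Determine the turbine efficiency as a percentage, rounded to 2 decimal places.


Turbine efficiency = (output power / input power) * 100
eta = (3609.6 / 4431.7) * 100
eta = 81.45%

81.45


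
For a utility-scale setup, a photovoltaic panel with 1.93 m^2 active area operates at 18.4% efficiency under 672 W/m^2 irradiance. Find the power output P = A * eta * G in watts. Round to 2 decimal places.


Use the solar power formula P = A * eta * G.
Given: A = 1.93 m^2, eta = 0.184, G = 672 W/m^2
P = 1.93 * 0.184 * 672
P = 238.64 W

238.64


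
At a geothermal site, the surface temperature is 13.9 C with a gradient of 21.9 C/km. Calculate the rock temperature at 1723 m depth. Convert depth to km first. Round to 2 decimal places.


Convert depth to km: 1723 / 1000 = 1.723 km
Temperature increase = gradient * depth_km = 21.9 * 1.723 = 37.73 C
Temperature at depth = T_surface + delta_T = 13.9 + 37.73
T = 51.63 C

51.63


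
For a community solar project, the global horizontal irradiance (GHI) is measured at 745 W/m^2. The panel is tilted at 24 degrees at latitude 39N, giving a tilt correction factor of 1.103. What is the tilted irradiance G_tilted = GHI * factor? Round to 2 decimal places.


Identify the given values:
  GHI = 745 W/m^2, tilt correction factor = 1.103
Apply the formula G_tilted = GHI * factor:
  G_tilted = 745 * 1.103
  G_tilted = 821.74 W/m^2

821.74


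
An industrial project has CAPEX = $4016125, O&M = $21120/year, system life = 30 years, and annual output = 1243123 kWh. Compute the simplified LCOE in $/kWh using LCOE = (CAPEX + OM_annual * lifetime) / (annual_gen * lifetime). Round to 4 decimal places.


Total cost = CAPEX + OM * lifetime = 4016125 + 21120 * 30 = 4016125 + 633600 = 4649725
Total generation = annual * lifetime = 1243123 * 30 = 37293690 kWh
LCOE = 4649725 / 37293690
LCOE = 0.1247 $/kWh

0.1247


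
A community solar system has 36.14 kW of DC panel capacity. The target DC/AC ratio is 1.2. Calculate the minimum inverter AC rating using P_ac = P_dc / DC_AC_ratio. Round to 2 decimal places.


The inverter AC capacity is determined by the DC/AC ratio.
Given: P_dc = 36.14 kW, DC/AC ratio = 1.2
P_ac = P_dc / ratio = 36.14 / 1.2
P_ac = 30.12 kW

30.12


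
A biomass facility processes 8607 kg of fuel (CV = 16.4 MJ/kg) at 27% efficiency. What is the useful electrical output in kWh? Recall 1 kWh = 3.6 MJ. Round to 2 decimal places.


Total energy = mass * CV = 8607 * 16.4 = 141154.8 MJ
Useful energy = total * eta = 141154.8 * 0.27 = 38111.8 MJ
Convert to kWh: 38111.8 / 3.6
Useful energy = 10586.61 kWh

10586.61


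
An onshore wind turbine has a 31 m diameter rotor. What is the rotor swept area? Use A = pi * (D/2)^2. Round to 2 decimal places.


Compute the rotor radius:
  r = D / 2 = 31 / 2 = 15.5 m
Calculate swept area:
  A = pi * r^2 = pi * 15.5^2
  A = 754.77 m^2

754.77


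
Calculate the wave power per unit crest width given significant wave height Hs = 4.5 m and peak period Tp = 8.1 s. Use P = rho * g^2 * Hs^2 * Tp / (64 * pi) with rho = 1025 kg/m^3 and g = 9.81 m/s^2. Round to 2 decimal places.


Apply wave power formula:
  g^2 = 9.81^2 = 96.2361
  Hs^2 = 4.5^2 = 20.25
  Numerator = rho * g^2 * Hs^2 * Tp = 1025 * 96.2361 * 20.25 * 8.1 = 16179754.46
  Denominator = 64 * pi = 201.0619
  P = 16179754.46 / 201.0619 = 80471.50 W/m

80471.50


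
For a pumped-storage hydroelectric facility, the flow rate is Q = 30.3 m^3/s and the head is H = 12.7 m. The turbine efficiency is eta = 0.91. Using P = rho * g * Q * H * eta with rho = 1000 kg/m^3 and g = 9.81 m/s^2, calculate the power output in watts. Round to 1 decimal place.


Apply the hydropower formula P = rho * g * Q * H * eta
rho * g = 1000 * 9.81 = 9810.0
P = 9810.0 * 30.3 * 12.7 * 0.91
P = 3435237.4 W

3435237.4


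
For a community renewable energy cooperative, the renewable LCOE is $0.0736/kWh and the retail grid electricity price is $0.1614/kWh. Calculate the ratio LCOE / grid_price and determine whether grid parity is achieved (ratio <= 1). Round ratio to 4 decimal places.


Compare LCOE to grid price:
  LCOE = $0.0736/kWh, Grid price = $0.1614/kWh
  Ratio = LCOE / grid_price = 0.0736 / 0.1614 = 0.4560
  Grid parity achieved (ratio <= 1)? yes

0.4560


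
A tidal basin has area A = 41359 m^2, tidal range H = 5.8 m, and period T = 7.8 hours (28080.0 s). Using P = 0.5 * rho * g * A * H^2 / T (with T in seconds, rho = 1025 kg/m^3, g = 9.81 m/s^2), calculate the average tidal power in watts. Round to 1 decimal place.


Convert period to seconds: T = 7.8 * 3600 = 28080.0 s
H^2 = 5.8^2 = 33.64
P = 0.5 * rho * g * A * H^2 / T
P = 0.5 * 1025 * 9.81 * 41359 * 33.64 / 28080.0
P = 249110.4 W

249110.4


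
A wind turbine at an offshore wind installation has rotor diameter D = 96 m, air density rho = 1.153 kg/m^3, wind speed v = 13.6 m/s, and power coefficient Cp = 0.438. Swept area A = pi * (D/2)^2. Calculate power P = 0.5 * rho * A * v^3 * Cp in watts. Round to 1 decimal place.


Step 1 -- Compute swept area:
  A = pi * (D/2)^2 = pi * (96/2)^2 = 7238.23 m^2
Step 2 -- Apply wind power equation:
  P = 0.5 * rho * A * v^3 * Cp
  v^3 = 13.6^3 = 2515.456
  P = 0.5 * 1.153 * 7238.23 * 2515.456 * 0.438
  P = 4597508.0 W

4597508.0


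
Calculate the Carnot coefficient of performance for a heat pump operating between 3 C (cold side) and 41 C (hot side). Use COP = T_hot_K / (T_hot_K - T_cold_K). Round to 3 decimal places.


Convert to Kelvin:
  T_hot = 41 + 273.15 = 314.15 K
  T_cold = 3 + 273.15 = 276.15 K
Apply Carnot COP formula:
  COP = T_hot_K / (T_hot_K - T_cold_K) = 314.15 / 38.0
  COP = 8.267

8.267


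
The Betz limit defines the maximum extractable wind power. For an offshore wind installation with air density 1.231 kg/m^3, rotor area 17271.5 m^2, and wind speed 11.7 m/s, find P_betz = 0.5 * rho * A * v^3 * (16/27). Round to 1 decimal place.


The Betz coefficient Cp_max = 16/27 = 0.5926
v^3 = 11.7^3 = 1601.613
P_betz = 0.5 * rho * A * v^3 * Cp_max
P_betz = 0.5 * 1.231 * 17271.5 * 1601.613 * 0.5926
P_betz = 10089552.8 W

10089552.8


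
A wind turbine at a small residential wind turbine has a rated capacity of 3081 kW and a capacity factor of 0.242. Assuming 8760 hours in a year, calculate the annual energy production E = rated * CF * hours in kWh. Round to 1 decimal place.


Annual energy = rated_kW * capacity_factor * hours_per_year
Given: P_rated = 3081 kW, CF = 0.242, hours = 8760
E = 3081 * 0.242 * 8760
E = 6531473.5 kWh

6531473.5


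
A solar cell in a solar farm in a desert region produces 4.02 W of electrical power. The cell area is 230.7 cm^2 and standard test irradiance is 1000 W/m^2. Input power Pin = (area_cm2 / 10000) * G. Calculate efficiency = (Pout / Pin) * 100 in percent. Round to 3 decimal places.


First compute the input power:
  Pin = area_cm2 / 10000 * G = 230.7 / 10000 * 1000 = 23.07 W
Then compute efficiency:
  Efficiency = (Pout / Pin) * 100 = (4.02 / 23.07) * 100
  Efficiency = 17.425%

17.425


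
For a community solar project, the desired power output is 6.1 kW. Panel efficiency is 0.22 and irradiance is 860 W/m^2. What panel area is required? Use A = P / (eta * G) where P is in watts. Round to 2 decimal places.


Convert target power to watts: P = 6.1 * 1000 = 6100.0 W
Compute denominator: eta * G = 0.22 * 860 = 189.2
Required area A = P / (eta * G) = 6100.0 / 189.2
A = 32.24 m^2

32.24


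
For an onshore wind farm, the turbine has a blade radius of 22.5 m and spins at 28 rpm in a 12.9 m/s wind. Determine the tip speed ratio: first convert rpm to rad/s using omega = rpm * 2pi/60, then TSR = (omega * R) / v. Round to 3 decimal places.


Convert rotational speed to rad/s:
  omega = 28 * 2 * pi / 60 = 2.9322 rad/s
Compute tip speed:
  v_tip = omega * R = 2.9322 * 22.5 = 65.973 m/s
Tip speed ratio:
  TSR = v_tip / v_wind = 65.973 / 12.9 = 5.114

5.114


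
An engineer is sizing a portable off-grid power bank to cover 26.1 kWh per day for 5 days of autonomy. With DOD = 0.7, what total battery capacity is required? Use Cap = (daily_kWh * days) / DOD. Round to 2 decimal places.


Total energy needed = daily * days = 26.1 * 5 = 130.5 kWh
Account for depth of discharge:
  Cap = total_energy / DOD = 130.5 / 0.7
  Cap = 186.43 kWh

186.43


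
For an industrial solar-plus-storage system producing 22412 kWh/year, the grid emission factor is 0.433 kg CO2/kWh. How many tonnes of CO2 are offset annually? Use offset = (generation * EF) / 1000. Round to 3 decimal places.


CO2 offset in kg = generation * emission_factor
CO2 offset = 22412 * 0.433 = 9704.4 kg
Convert to tonnes:
  CO2 offset = 9704.4 / 1000 = 9.704 tonnes

9.704


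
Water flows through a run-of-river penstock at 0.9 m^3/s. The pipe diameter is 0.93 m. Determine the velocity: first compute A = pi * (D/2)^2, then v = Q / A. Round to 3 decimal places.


Compute pipe cross-sectional area:
  A = pi * (D/2)^2 = pi * (0.93/2)^2 = 0.6793 m^2
Calculate velocity:
  v = Q / A = 0.9 / 0.6793
  v = 1.325 m/s

1.325


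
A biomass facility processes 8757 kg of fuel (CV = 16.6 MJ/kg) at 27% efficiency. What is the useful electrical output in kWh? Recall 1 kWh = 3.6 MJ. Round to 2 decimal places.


Total energy = mass * CV = 8757 * 16.6 = 145366.2 MJ
Useful energy = total * eta = 145366.2 * 0.27 = 39248.87 MJ
Convert to kWh: 39248.87 / 3.6
Useful energy = 10902.47 kWh

10902.47


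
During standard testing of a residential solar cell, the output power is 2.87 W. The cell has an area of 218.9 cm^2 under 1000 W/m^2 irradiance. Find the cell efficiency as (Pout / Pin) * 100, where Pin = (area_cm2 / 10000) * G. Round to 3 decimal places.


First compute the input power:
  Pin = area_cm2 / 10000 * G = 218.9 / 10000 * 1000 = 21.89 W
Then compute efficiency:
  Efficiency = (Pout / Pin) * 100 = (2.87 / 21.89) * 100
  Efficiency = 13.111%

13.111


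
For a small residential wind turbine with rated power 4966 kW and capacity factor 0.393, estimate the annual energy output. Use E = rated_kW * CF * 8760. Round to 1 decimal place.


Annual energy = rated_kW * capacity_factor * hours_per_year
Given: P_rated = 4966 kW, CF = 0.393, hours = 8760
E = 4966 * 0.393 * 8760
E = 17096348.9 kWh

17096348.9


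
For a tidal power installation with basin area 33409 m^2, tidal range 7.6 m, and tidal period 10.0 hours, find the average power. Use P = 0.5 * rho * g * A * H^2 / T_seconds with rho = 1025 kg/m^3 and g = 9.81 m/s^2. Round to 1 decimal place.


Convert period to seconds: T = 10.0 * 3600 = 36000.0 s
H^2 = 7.6^2 = 57.76
P = 0.5 * rho * g * A * H^2 / T
P = 0.5 * 1025 * 9.81 * 33409 * 57.76 / 36000.0
P = 269495.2 W

269495.2


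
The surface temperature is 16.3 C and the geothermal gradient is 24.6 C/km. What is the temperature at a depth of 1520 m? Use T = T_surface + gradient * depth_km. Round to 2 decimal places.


Convert depth to km: 1520 / 1000 = 1.52 km
Temperature increase = gradient * depth_km = 24.6 * 1.52 = 37.39 C
Temperature at depth = T_surface + delta_T = 16.3 + 37.39
T = 53.69 C

53.69


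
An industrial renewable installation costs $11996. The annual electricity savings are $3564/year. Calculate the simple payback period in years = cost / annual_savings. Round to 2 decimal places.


Simple payback period = initial cost / annual savings
Payback = 11996 / 3564
Payback = 3.37 years

3.37


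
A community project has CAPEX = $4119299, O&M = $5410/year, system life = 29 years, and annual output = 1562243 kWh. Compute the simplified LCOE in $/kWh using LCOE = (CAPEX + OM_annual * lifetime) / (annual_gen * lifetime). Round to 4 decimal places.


Total cost = CAPEX + OM * lifetime = 4119299 + 5410 * 29 = 4119299 + 156890 = 4276189
Total generation = annual * lifetime = 1562243 * 29 = 45305047 kWh
LCOE = 4276189 / 45305047
LCOE = 0.0944 $/kWh

0.0944


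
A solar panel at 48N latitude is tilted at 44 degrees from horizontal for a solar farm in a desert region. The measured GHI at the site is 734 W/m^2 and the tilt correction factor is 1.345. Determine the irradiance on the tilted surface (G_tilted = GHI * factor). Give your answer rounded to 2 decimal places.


Identify the given values:
  GHI = 734 W/m^2, tilt correction factor = 1.345
Apply the formula G_tilted = GHI * factor:
  G_tilted = 734 * 1.345
  G_tilted = 987.23 W/m^2

987.23


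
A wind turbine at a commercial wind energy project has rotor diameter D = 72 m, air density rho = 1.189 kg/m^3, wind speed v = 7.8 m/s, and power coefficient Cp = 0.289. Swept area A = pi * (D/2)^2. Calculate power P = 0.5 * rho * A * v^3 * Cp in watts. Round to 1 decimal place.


Step 1 -- Compute swept area:
  A = pi * (D/2)^2 = pi * (72/2)^2 = 4071.5 m^2
Step 2 -- Apply wind power equation:
  P = 0.5 * rho * A * v^3 * Cp
  v^3 = 7.8^3 = 474.552
  P = 0.5 * 1.189 * 4071.5 * 474.552 * 0.289
  P = 331962.0 W

331962.0


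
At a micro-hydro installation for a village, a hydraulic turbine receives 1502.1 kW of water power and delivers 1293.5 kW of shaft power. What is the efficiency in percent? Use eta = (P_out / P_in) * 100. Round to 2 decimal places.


Turbine efficiency = (output power / input power) * 100
eta = (1293.5 / 1502.1) * 100
eta = 86.11%

86.11


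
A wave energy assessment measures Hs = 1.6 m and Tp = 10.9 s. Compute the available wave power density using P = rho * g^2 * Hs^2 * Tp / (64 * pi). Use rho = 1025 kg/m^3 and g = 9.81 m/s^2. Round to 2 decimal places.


Apply wave power formula:
  g^2 = 9.81^2 = 96.2361
  Hs^2 = 1.6^2 = 2.56
  Numerator = rho * g^2 * Hs^2 * Tp = 1025 * 96.2361 * 2.56 * 10.9 = 2752506.44
  Denominator = 64 * pi = 201.0619
  P = 2752506.44 / 201.0619 = 13689.84 W/m

13689.84


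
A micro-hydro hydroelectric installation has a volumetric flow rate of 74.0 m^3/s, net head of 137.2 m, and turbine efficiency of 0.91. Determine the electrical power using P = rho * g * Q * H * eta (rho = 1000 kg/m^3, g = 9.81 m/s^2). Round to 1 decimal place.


Apply the hydropower formula P = rho * g * Q * H * eta
rho * g = 1000 * 9.81 = 9810.0
P = 9810.0 * 74.0 * 137.2 * 0.91
P = 90635060.9 W

90635060.9


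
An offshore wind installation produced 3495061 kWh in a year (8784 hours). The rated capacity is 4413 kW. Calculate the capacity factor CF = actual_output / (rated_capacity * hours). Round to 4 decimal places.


Capacity factor = actual output / maximum possible output
Maximum possible = rated * hours = 4413 * 8784 = 38763792 kWh
CF = 3495061 / 38763792
CF = 0.0902

0.0902


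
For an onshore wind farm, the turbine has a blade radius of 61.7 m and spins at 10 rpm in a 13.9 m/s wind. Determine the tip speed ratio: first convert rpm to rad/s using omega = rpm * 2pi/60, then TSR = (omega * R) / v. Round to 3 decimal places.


Convert rotational speed to rad/s:
  omega = 10 * 2 * pi / 60 = 1.0472 rad/s
Compute tip speed:
  v_tip = omega * R = 1.0472 * 61.7 = 64.612 m/s
Tip speed ratio:
  TSR = v_tip / v_wind = 64.612 / 13.9 = 4.648

4.648


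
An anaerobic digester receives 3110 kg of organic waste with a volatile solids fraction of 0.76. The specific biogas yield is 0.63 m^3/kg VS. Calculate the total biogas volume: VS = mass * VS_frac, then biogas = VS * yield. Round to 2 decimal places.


Compute volatile solids:
  VS = mass * VS_fraction = 3110 * 0.76 = 2363.6 kg
Calculate biogas volume:
  Biogas = VS * specific_yield = 2363.6 * 0.63
  Biogas = 1489.07 m^3

1489.07


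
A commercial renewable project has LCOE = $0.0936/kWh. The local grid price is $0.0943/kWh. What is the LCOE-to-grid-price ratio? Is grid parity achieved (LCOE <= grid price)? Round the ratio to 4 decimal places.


Compare LCOE to grid price:
  LCOE = $0.0936/kWh, Grid price = $0.0943/kWh
  Ratio = LCOE / grid_price = 0.0936 / 0.0943 = 0.9926
  Grid parity achieved (ratio <= 1)? yes

0.9926


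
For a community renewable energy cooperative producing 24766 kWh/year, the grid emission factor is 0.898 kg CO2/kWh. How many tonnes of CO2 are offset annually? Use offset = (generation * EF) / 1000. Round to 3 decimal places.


CO2 offset in kg = generation * emission_factor
CO2 offset = 24766 * 0.898 = 22239.87 kg
Convert to tonnes:
  CO2 offset = 22239.87 / 1000 = 22.240 tonnes

22.240


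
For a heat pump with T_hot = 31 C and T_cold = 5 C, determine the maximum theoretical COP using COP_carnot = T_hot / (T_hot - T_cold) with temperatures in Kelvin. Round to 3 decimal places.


Convert to Kelvin:
  T_hot = 31 + 273.15 = 304.15 K
  T_cold = 5 + 273.15 = 278.15 K
Apply Carnot COP formula:
  COP = T_hot_K / (T_hot_K - T_cold_K) = 304.15 / 26.0
  COP = 11.698

11.698


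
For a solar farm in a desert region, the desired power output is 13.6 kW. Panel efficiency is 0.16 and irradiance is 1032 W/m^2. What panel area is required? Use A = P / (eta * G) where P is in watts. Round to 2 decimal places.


Convert target power to watts: P = 13.6 * 1000 = 13600.0 W
Compute denominator: eta * G = 0.16 * 1032 = 165.12
Required area A = P / (eta * G) = 13600.0 / 165.12
A = 82.36 m^2

82.36


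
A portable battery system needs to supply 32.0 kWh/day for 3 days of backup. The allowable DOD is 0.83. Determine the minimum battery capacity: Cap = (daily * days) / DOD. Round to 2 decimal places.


Total energy needed = daily * days = 32.0 * 3 = 96.0 kWh
Account for depth of discharge:
  Cap = total_energy / DOD = 96.0 / 0.83
  Cap = 115.66 kWh

115.66


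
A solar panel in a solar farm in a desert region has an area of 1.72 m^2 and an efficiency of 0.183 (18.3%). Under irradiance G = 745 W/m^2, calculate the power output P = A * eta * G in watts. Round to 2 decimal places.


Use the solar power formula P = A * eta * G.
Given: A = 1.72 m^2, eta = 0.183, G = 745 W/m^2
P = 1.72 * 0.183 * 745
P = 234.50 W

234.50


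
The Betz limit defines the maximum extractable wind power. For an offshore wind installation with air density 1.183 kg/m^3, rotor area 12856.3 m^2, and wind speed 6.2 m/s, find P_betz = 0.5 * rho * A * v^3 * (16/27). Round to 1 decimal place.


The Betz coefficient Cp_max = 16/27 = 0.5926
v^3 = 6.2^3 = 238.328
P_betz = 0.5 * rho * A * v^3 * Cp_max
P_betz = 0.5 * 1.183 * 12856.3 * 238.328 * 0.5926
P_betz = 1073994.4 W

1073994.4


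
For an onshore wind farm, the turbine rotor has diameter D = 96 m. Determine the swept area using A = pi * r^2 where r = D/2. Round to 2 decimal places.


Compute the rotor radius:
  r = D / 2 = 96 / 2 = 48.0 m
Calculate swept area:
  A = pi * r^2 = pi * 48.0^2
  A = 7238.23 m^2

7238.23


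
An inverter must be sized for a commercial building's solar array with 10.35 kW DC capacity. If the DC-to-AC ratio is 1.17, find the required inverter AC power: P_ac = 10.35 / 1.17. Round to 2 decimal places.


The inverter AC capacity is determined by the DC/AC ratio.
Given: P_dc = 10.35 kW, DC/AC ratio = 1.17
P_ac = P_dc / ratio = 10.35 / 1.17
P_ac = 8.85 kW

8.85


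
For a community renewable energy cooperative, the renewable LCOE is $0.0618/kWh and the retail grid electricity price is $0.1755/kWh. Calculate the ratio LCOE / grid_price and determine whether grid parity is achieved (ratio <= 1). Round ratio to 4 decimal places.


Compare LCOE to grid price:
  LCOE = $0.0618/kWh, Grid price = $0.1755/kWh
  Ratio = LCOE / grid_price = 0.0618 / 0.1755 = 0.3521
  Grid parity achieved (ratio <= 1)? yes

0.3521


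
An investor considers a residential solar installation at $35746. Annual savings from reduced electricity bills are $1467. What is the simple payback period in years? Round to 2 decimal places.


Simple payback period = initial cost / annual savings
Payback = 35746 / 1467
Payback = 24.37 years

24.37


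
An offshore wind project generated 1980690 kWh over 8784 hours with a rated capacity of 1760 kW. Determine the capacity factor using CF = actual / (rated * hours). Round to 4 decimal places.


Capacity factor = actual output / maximum possible output
Maximum possible = rated * hours = 1760 * 8784 = 15459840 kWh
CF = 1980690 / 15459840
CF = 0.1281

0.1281


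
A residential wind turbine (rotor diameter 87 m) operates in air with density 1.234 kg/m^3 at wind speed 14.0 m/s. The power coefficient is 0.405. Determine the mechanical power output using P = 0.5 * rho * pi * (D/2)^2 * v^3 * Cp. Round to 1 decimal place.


Step 1 -- Compute swept area:
  A = pi * (D/2)^2 = pi * (87/2)^2 = 5944.68 m^2
Step 2 -- Apply wind power equation:
  P = 0.5 * rho * A * v^3 * Cp
  v^3 = 14.0^3 = 2744.0
  P = 0.5 * 1.234 * 5944.68 * 2744.0 * 0.405
  P = 4076173.7 W

4076173.7


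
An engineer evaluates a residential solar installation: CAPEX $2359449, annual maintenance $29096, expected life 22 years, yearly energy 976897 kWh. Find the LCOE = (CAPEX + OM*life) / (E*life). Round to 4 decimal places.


Total cost = CAPEX + OM * lifetime = 2359449 + 29096 * 22 = 2359449 + 640112 = 2999561
Total generation = annual * lifetime = 976897 * 22 = 21491734 kWh
LCOE = 2999561 / 21491734
LCOE = 0.1396 $/kWh

0.1396


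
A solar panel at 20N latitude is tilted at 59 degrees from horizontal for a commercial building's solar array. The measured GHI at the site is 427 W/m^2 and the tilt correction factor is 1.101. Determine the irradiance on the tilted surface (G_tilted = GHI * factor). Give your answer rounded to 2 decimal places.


Identify the given values:
  GHI = 427 W/m^2, tilt correction factor = 1.101
Apply the formula G_tilted = GHI * factor:
  G_tilted = 427 * 1.101
  G_tilted = 470.13 W/m^2

470.13


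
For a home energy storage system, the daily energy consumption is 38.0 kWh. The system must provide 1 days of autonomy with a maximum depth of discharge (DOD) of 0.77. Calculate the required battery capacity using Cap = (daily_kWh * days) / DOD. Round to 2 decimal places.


Total energy needed = daily * days = 38.0 * 1 = 38.0 kWh
Account for depth of discharge:
  Cap = total_energy / DOD = 38.0 / 0.77
  Cap = 49.35 kWh

49.35


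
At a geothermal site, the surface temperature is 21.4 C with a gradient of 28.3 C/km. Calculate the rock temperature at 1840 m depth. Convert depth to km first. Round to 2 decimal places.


Convert depth to km: 1840 / 1000 = 1.84 km
Temperature increase = gradient * depth_km = 28.3 * 1.84 = 52.07 C
Temperature at depth = T_surface + delta_T = 21.4 + 52.07
T = 73.47 C

73.47


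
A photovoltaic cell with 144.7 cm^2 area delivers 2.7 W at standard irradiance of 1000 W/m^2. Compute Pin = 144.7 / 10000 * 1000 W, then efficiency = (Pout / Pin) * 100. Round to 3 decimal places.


First compute the input power:
  Pin = area_cm2 / 10000 * G = 144.7 / 10000 * 1000 = 14.47 W
Then compute efficiency:
  Efficiency = (Pout / Pin) * 100 = (2.7 / 14.47) * 100
  Efficiency = 18.659%

18.659


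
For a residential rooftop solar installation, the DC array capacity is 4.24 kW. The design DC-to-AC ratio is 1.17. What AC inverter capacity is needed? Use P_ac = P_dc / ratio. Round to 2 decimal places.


The inverter AC capacity is determined by the DC/AC ratio.
Given: P_dc = 4.24 kW, DC/AC ratio = 1.17
P_ac = P_dc / ratio = 4.24 / 1.17
P_ac = 3.62 kW

3.62


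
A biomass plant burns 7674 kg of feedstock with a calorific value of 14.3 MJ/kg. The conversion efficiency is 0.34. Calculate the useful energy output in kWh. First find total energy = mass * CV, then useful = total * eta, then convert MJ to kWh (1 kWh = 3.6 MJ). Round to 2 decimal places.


Total energy = mass * CV = 7674 * 14.3 = 109738.2 MJ
Useful energy = total * eta = 109738.2 * 0.34 = 37310.99 MJ
Convert to kWh: 37310.99 / 3.6
Useful energy = 10364.16 kWh

10364.16


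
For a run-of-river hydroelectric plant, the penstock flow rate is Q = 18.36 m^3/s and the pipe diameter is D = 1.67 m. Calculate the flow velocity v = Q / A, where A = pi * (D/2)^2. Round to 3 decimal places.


Compute pipe cross-sectional area:
  A = pi * (D/2)^2 = pi * (1.67/2)^2 = 2.1904 m^2
Calculate velocity:
  v = Q / A = 18.36 / 2.1904
  v = 8.382 m/s

8.382


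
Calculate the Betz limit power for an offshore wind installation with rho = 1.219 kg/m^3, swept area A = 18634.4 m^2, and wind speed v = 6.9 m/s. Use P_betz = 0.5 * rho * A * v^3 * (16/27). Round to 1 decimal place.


The Betz coefficient Cp_max = 16/27 = 0.5926
v^3 = 6.9^3 = 328.509
P_betz = 0.5 * rho * A * v^3 * Cp_max
P_betz = 0.5 * 1.219 * 18634.4 * 328.509 * 0.5926
P_betz = 2211019.7 W

2211019.7


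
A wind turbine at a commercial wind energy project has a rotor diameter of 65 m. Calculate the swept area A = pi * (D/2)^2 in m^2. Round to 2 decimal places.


Compute the rotor radius:
  r = D / 2 = 65 / 2 = 32.5 m
Calculate swept area:
  A = pi * r^2 = pi * 32.5^2
  A = 3318.31 m^2

3318.31


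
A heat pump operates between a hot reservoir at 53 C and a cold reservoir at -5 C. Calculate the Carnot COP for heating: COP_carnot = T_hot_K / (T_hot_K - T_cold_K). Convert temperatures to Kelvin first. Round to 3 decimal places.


Convert to Kelvin:
  T_hot = 53 + 273.15 = 326.15 K
  T_cold = -5 + 273.15 = 268.15 K
Apply Carnot COP formula:
  COP = T_hot_K / (T_hot_K - T_cold_K) = 326.15 / 58.0
  COP = 5.623

5.623


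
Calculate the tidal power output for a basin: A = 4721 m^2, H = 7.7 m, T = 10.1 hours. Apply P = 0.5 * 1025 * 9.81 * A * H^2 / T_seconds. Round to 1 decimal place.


Convert period to seconds: T = 10.1 * 3600 = 36360.0 s
H^2 = 7.7^2 = 59.29
P = 0.5 * rho * g * A * H^2 / T
P = 0.5 * 1025 * 9.81 * 4721 * 59.29 / 36360.0
P = 38703.9 W

38703.9


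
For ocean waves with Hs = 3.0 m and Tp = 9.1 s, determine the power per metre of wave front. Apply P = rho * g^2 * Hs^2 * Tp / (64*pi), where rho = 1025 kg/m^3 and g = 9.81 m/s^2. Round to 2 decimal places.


Apply wave power formula:
  g^2 = 9.81^2 = 96.2361
  Hs^2 = 3.0^2 = 9.0
  Numerator = rho * g^2 * Hs^2 * Tp = 1025 * 96.2361 * 9.0 * 9.1 = 8078780.0
  Denominator = 64 * pi = 201.0619
  P = 8078780.0 / 201.0619 = 40180.56 W/m

40180.56


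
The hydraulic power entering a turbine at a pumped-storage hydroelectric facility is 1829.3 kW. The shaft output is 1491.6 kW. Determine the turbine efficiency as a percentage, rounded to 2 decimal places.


Turbine efficiency = (output power / input power) * 100
eta = (1491.6 / 1829.3) * 100
eta = 81.54%

81.54


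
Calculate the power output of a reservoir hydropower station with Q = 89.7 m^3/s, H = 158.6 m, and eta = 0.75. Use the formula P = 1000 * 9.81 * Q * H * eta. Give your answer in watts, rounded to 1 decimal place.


Apply the hydropower formula P = rho * g * Q * H * eta
rho * g = 1000 * 9.81 = 9810.0
P = 9810.0 * 89.7 * 158.6 * 0.75
P = 104670885.2 W

104670885.2


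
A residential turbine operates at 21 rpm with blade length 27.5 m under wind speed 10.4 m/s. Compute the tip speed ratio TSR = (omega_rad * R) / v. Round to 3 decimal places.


Convert rotational speed to rad/s:
  omega = 21 * 2 * pi / 60 = 2.1991 rad/s
Compute tip speed:
  v_tip = omega * R = 2.1991 * 27.5 = 60.476 m/s
Tip speed ratio:
  TSR = v_tip / v_wind = 60.476 / 10.4 = 5.815

5.815


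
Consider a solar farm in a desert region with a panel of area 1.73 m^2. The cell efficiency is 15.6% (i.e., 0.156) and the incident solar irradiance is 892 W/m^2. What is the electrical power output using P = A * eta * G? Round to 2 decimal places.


Use the solar power formula P = A * eta * G.
Given: A = 1.73 m^2, eta = 0.156, G = 892 W/m^2
P = 1.73 * 0.156 * 892
P = 240.73 W

240.73


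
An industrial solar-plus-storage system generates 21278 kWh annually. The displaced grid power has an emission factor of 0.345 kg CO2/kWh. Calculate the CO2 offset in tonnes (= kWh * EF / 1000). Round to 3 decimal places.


CO2 offset in kg = generation * emission_factor
CO2 offset = 21278 * 0.345 = 7340.91 kg
Convert to tonnes:
  CO2 offset = 7340.91 / 1000 = 7.341 tonnes

7.341


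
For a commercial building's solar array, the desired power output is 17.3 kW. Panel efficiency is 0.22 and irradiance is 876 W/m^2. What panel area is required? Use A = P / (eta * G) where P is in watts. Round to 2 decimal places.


Convert target power to watts: P = 17.3 * 1000 = 17300.0 W
Compute denominator: eta * G = 0.22 * 876 = 192.72
Required area A = P / (eta * G) = 17300.0 / 192.72
A = 89.77 m^2

89.77


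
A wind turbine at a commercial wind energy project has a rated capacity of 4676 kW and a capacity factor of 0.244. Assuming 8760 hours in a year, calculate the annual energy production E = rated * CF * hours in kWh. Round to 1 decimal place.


Annual energy = rated_kW * capacity_factor * hours_per_year
Given: P_rated = 4676 kW, CF = 0.244, hours = 8760
E = 4676 * 0.244 * 8760
E = 9994669.4 kWh

9994669.4


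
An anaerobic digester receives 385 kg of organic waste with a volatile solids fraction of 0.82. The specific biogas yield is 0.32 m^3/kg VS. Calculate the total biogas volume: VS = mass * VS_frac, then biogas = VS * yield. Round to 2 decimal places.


Compute volatile solids:
  VS = mass * VS_fraction = 385 * 0.82 = 315.7 kg
Calculate biogas volume:
  Biogas = VS * specific_yield = 315.7 * 0.32
  Biogas = 101.02 m^3

101.02


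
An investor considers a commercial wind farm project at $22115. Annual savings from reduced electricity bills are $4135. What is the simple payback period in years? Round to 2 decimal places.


Simple payback period = initial cost / annual savings
Payback = 22115 / 4135
Payback = 5.35 years

5.35


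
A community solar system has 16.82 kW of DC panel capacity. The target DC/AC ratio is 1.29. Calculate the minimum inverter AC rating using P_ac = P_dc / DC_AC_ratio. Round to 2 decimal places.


The inverter AC capacity is determined by the DC/AC ratio.
Given: P_dc = 16.82 kW, DC/AC ratio = 1.29
P_ac = P_dc / ratio = 16.82 / 1.29
P_ac = 13.04 kW

13.04


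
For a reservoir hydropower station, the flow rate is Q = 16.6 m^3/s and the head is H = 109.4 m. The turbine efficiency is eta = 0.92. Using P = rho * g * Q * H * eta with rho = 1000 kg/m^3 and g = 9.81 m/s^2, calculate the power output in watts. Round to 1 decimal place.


Apply the hydropower formula P = rho * g * Q * H * eta
rho * g = 1000 * 9.81 = 9810.0
P = 9810.0 * 16.6 * 109.4 * 0.92
P = 16390124.2 W

16390124.2


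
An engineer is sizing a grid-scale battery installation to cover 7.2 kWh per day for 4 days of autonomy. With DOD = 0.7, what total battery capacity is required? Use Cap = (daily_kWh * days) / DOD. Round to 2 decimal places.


Total energy needed = daily * days = 7.2 * 4 = 28.8 kWh
Account for depth of discharge:
  Cap = total_energy / DOD = 28.8 / 0.7
  Cap = 41.14 kWh

41.14


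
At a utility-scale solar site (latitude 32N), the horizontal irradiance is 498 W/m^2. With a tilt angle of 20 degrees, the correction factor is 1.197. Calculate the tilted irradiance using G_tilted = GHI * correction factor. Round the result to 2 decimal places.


Identify the given values:
  GHI = 498 W/m^2, tilt correction factor = 1.197
Apply the formula G_tilted = GHI * factor:
  G_tilted = 498 * 1.197
  G_tilted = 596.11 W/m^2

596.11


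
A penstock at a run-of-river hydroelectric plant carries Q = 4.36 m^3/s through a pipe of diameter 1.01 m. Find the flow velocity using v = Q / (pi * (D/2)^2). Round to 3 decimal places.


Compute pipe cross-sectional area:
  A = pi * (D/2)^2 = pi * (1.01/2)^2 = 0.8012 m^2
Calculate velocity:
  v = Q / A = 4.36 / 0.8012
  v = 5.442 m/s

5.442


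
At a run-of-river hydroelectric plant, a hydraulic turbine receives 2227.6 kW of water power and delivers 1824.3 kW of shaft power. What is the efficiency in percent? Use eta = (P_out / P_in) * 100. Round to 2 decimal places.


Turbine efficiency = (output power / input power) * 100
eta = (1824.3 / 2227.6) * 100
eta = 81.90%

81.90


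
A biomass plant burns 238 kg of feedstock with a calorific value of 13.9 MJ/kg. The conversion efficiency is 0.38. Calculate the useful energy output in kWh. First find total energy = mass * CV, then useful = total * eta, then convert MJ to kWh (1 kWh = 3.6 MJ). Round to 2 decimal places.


Total energy = mass * CV = 238 * 13.9 = 3308.2 MJ
Useful energy = total * eta = 3308.2 * 0.38 = 1257.12 MJ
Convert to kWh: 1257.12 / 3.6
Useful energy = 349.20 kWh

349.20


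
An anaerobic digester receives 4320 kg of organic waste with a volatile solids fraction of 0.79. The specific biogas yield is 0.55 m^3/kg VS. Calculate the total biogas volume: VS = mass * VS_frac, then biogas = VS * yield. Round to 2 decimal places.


Compute volatile solids:
  VS = mass * VS_fraction = 4320 * 0.79 = 3412.8 kg
Calculate biogas volume:
  Biogas = VS * specific_yield = 3412.8 * 0.55
  Biogas = 1877.04 m^3

1877.04


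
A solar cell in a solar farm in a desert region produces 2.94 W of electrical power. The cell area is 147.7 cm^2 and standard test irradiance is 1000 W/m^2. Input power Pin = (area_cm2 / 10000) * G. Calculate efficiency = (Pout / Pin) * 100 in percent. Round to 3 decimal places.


First compute the input power:
  Pin = area_cm2 / 10000 * G = 147.7 / 10000 * 1000 = 14.77 W
Then compute efficiency:
  Efficiency = (Pout / Pin) * 100 = (2.94 / 14.77) * 100
  Efficiency = 19.905%

19.905


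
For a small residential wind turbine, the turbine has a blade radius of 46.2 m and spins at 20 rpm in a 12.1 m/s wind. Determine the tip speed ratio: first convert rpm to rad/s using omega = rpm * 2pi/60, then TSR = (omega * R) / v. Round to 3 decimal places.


Convert rotational speed to rad/s:
  omega = 20 * 2 * pi / 60 = 2.0944 rad/s
Compute tip speed:
  v_tip = omega * R = 2.0944 * 46.2 = 96.761 m/s
Tip speed ratio:
  TSR = v_tip / v_wind = 96.761 / 12.1 = 7.997

7.997
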